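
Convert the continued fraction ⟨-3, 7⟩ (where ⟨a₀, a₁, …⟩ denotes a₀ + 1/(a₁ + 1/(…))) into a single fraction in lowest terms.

Start with 7.
-3 + 1/(7/1) = -3 + 1/7 = -20/7

-20/7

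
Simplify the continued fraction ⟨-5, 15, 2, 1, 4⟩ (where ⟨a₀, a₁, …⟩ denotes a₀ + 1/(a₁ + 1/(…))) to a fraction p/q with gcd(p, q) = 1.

-1061/215

a_0 = -5: -5/1
a_1 = 15: -74/15
a_2 = 2: -153/31
a_3 = 1: -227/46
a_4 = 4: -1061/215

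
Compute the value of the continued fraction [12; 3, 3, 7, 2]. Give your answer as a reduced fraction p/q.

Collapse the nested fraction from the inside out:
Start with 2.
7 + 1/(2/1) = 7 + 1/2 = 15/2
3 + 1/(15/2) = 3 + 2/15 = 47/15
3 + 1/(47/15) = 3 + 15/47 = 156/47
12 + 1/(156/47) = 12 + 47/156 = 1919/156

1919/156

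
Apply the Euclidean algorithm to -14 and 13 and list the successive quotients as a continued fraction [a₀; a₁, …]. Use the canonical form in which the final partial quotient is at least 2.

⌊-14/13⌋ = -2, remainder 12
⌊13/12⌋ = 1, remainder 1
⌊12/1⌋ = 12, remainder 0

[-2; 1, 12]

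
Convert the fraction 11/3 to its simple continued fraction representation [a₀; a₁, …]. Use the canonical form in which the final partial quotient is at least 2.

⌊11/3⌋ = 3, remainder 2
⌊3/2⌋ = 1, remainder 1
⌊2/1⌋ = 2, remainder 0

[3; 1, 2]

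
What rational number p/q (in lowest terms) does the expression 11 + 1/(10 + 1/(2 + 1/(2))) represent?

Build up convergents one term at a time:
a_0 = 11: 11/1
a_1 = 10: 111/10
a_2 = 2: 233/21
a_3 = 2: 577/52

577/52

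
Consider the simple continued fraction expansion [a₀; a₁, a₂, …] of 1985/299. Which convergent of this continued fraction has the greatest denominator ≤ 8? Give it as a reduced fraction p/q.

20/3

List convergents until the denominator exceeds the bound:
a_0 = 6: 6/1  (≤ bound)
a_1 = 1: 7/1  (≤ bound)
a_2 = 1: 13/2  (≤ bound)
a_3 = 1: 20/3  (≤ bound)
a_4 = 3: 73/11  (> 8, stop)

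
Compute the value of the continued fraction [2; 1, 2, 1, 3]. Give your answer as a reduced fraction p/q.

41/15

a_0 = 2: 2/1
a_1 = 1: 3/1
a_2 = 2: 8/3
a_3 = 1: 11/4
a_4 = 3: 41/15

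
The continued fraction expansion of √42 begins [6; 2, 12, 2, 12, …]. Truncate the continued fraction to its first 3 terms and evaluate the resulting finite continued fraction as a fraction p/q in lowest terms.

162/25

Start with 12.
2 + 1/(12/1) = 2 + 1/12 = 25/12
6 + 1/(25/12) = 6 + 12/25 = 162/25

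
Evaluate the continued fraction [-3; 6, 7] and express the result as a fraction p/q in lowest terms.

a_0 = -3: -3/1
a_1 = 6: -17/6
a_2 = 7: -122/43

-122/43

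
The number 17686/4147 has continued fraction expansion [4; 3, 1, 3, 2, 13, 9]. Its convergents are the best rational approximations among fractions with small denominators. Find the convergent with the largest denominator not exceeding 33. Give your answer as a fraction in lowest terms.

64/15

a_0 = 4: 4/1  (≤ bound)
a_1 = 3: 13/3  (≤ bound)
a_2 = 1: 17/4  (≤ bound)
a_3 = 3: 64/15  (≤ bound)
a_4 = 2: 145/34  (> 33, stop)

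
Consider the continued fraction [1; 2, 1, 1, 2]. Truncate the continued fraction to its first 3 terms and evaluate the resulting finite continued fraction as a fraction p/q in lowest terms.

4/3

Use the convergent recurrence hₖ = aₖ·hₖ₋₁ + hₖ₋₂ (and likewise for the denominators kₖ):
a_0 = 1: 1/1
a_1 = 2: 3/2
a_2 = 1: 4/3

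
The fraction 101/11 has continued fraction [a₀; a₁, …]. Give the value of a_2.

Repeatedly divide and take the remainder:
101 = 9·11 + 2, so a_0 = 9
11 = 5·2 + 1, so a_1 = 5
2 = 2·1 + 0, so a_2 = 2

2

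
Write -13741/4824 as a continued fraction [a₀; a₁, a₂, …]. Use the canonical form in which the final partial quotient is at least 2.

[-3; 6, 1, 1, 2, 48, 3]

Run the Euclidean algorithm, recording each quotient:
⌊-13741/4824⌋ = -3, remainder 731
⌊4824/731⌋ = 6, remainder 438
⌊731/438⌋ = 1, remainder 293
⌊438/293⌋ = 1, remainder 145
⌊293/145⌋ = 2, remainder 3
⌊145/3⌋ = 48, remainder 1
⌊3/1⌋ = 3, remainder 0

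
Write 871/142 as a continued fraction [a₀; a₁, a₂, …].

[6; 7, 2, 9]

871 = 6·142 + 19, so a_0 = 6
142 = 7·19 + 9, so a_1 = 7
19 = 2·9 + 1, so a_2 = 2
9 = 9·1 + 0, so a_3 = 9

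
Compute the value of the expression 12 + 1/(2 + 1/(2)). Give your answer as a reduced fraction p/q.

Start with 2.
2 + 1/(2/1) = 2 + 1/2 = 5/2
12 + 1/(5/2) = 12 + 2/5 = 62/5

62/5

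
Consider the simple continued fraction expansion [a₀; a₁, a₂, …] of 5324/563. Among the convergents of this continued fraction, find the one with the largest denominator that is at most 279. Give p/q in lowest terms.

a_0 = 9: 9/1  (≤ bound)
a_1 = 2: 19/2  (≤ bound)
a_2 = 5: 104/11  (≤ bound)
a_3 = 4: 435/46  (≤ bound)
a_4 = 12: 5324/563  (> 279, stop)

435/46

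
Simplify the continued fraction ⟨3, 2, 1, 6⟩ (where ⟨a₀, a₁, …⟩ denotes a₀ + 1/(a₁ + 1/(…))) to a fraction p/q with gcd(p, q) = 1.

Starting at the tail and folding back:
Start with 6.
1 + 1/(6/1) = 1 + 1/6 = 7/6
2 + 1/(7/6) = 2 + 6/7 = 20/7
3 + 1/(20/7) = 3 + 7/20 = 67/20

67/20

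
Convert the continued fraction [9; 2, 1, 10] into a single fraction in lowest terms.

299/32

Start with 10.
1 + 1/(10/1) = 1 + 1/10 = 11/10
2 + 1/(11/10) = 2 + 10/11 = 32/11
9 + 1/(32/11) = 9 + 11/32 = 299/32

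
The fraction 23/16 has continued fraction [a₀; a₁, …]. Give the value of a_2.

3

23 ÷ 16 → quotient 1, remainder 7
16 ÷ 7 → quotient 2, remainder 2
7 ÷ 2 → quotient 3, remainder 1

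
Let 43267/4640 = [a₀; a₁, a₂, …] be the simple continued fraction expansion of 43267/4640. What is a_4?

1

Apply division with remainder until the remainder is 0:
43267 = 9·4640 + 1507, so a_0 = 9
4640 = 3·1507 + 119, so a_1 = 3
1507 = 12·119 + 79, so a_2 = 12
119 = 1·79 + 40, so a_3 = 1
79 = 1·40 + 39, so a_4 = 1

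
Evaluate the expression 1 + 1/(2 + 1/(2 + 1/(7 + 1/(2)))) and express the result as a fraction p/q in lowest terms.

111/79

Start with 2.
7 + 1/(2/1) = 7 + 1/2 = 15/2
2 + 1/(15/2) = 2 + 2/15 = 32/15
2 + 1/(32/15) = 2 + 15/32 = 79/32
1 + 1/(79/32) = 1 + 32/79 = 111/79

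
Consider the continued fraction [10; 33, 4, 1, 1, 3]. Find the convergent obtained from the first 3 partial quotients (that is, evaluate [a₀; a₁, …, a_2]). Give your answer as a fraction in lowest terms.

1334/133

Collapse the nested fraction from the inside out:
Start with 4.
33 + 1/(4/1) = 33 + 1/4 = 133/4
10 + 1/(133/4) = 10 + 4/133 = 1334/133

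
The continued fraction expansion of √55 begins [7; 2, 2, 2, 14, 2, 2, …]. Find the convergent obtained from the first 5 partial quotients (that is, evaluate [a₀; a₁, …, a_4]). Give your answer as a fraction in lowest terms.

Start with 14.
2 + 1/(14/1) = 2 + 1/14 = 29/14
2 + 1/(29/14) = 2 + 14/29 = 72/29
2 + 1/(72/29) = 2 + 29/72 = 173/72
7 + 1/(173/72) = 7 + 72/173 = 1283/173

1283/173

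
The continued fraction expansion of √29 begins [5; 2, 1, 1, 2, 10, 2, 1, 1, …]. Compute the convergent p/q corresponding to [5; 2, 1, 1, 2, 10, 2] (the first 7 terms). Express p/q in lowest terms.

1524/283

a_0 = 5: 5/1
a_1 = 2: 11/2
a_2 = 1: 16/3
a_3 = 1: 27/5
a_4 = 2: 70/13
a_5 = 10: 727/135
a_6 = 2: 1524/283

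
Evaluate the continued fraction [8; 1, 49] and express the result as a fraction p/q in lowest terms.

449/50

Start with 49.
1 + 1/(49/1) = 1 + 1/49 = 50/49
8 + 1/(50/49) = 8 + 49/50 = 449/50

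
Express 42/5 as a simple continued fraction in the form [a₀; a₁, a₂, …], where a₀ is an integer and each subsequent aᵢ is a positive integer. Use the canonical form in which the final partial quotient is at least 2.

[8; 2, 2]

⌊42/5⌋ = 8, remainder 2
⌊5/2⌋ = 2, remainder 1
⌊2/1⌋ = 2, remainder 0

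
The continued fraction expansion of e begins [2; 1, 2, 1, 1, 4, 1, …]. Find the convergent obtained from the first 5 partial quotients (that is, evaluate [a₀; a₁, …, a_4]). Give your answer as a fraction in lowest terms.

19/7

a_0 = 2: 2/1
a_1 = 1: 3/1
a_2 = 2: 8/3
a_3 = 1: 11/4
a_4 = 1: 19/7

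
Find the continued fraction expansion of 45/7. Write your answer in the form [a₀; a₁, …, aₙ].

Apply division with remainder until the remainder is 0:
45 = 6·7 + 3, so a_0 = 6
7 = 2·3 + 1, so a_1 = 2
3 = 3·1 + 0, so a_2 = 3

[6; 2, 3]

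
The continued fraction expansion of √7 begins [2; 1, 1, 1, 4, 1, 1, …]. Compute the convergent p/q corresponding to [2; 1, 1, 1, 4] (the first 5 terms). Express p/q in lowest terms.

Collapse the nested fraction from the inside out:
Start with 4.
1 + 1/(4/1) = 1 + 1/4 = 5/4
1 + 1/(5/4) = 1 + 4/5 = 9/5
1 + 1/(9/5) = 1 + 5/9 = 14/9
2 + 1/(14/9) = 2 + 9/14 = 37/14

37/14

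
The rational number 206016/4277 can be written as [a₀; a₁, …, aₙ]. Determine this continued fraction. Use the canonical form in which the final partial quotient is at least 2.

[48; 5, 1, 15, 1, 2, 1, 10]

206016 = 48·4277 + 720, so a_0 = 48
4277 = 5·720 + 677, so a_1 = 5
720 = 1·677 + 43, so a_2 = 1
677 = 15·43 + 32, so a_3 = 15
43 = 1·32 + 11, so a_4 = 1
32 = 2·11 + 10, so a_5 = 2
11 = 1·10 + 1, so a_6 = 1
10 = 10·1 + 0, so a_7 = 10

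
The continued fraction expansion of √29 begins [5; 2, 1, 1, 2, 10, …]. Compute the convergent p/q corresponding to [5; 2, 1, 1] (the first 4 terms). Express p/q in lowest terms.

27/5

a_0 = 5: 5/1
a_1 = 2: 11/2
a_2 = 1: 16/3
a_3 = 1: 27/5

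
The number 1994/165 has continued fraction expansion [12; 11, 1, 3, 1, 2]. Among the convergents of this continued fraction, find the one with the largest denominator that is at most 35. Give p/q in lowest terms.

a_0 = 12: 12/1  (≤ bound)
a_1 = 11: 133/11  (≤ bound)
a_2 = 1: 145/12  (≤ bound)
a_3 = 3: 568/47  (> 35, stop)

145/12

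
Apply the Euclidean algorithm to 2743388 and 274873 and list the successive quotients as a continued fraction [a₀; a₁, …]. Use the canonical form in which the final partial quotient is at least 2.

2743388 ÷ 274873 → quotient 9, remainder 269531
274873 ÷ 269531 → quotient 1, remainder 5342
269531 ÷ 5342 → quotient 50, remainder 2431
5342 ÷ 2431 → quotient 2, remainder 480
2431 ÷ 480 → quotient 5, remainder 31
480 ÷ 31 → quotient 15, remainder 15
31 ÷ 15 → quotient 2, remainder 1
15 ÷ 1 → quotient 15, remainder 0

[9; 1, 50, 2, 5, 15, 2, 15]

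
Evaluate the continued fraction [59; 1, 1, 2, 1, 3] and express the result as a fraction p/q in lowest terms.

1549/26

Work from the innermost term outward:
Start with 3.
1 + 1/(3/1) = 1 + 1/3 = 4/3
2 + 1/(4/3) = 2 + 3/4 = 11/4
1 + 1/(11/4) = 1 + 4/11 = 15/11
1 + 1/(15/11) = 1 + 11/15 = 26/15
59 + 1/(26/15) = 59 + 15/26 = 1549/26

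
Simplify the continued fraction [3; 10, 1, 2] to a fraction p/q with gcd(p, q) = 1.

Start with 2.
1 + 1/(2/1) = 1 + 1/2 = 3/2
10 + 1/(3/2) = 10 + 2/3 = 32/3
3 + 1/(32/3) = 3 + 3/32 = 99/32

99/32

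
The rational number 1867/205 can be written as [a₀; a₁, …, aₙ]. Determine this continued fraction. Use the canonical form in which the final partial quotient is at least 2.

[9; 9, 3, 7]

Run the Euclidean algorithm, recording each quotient:
1867 = 9·205 + 22, so a_0 = 9
205 = 9·22 + 7, so a_1 = 9
22 = 3·7 + 1, so a_2 = 3
7 = 7·1 + 0, so a_3 = 7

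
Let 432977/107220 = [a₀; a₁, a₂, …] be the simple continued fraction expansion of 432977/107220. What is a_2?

5

432977 = 4·107220 + 4097, so a_0 = 4
107220 = 26·4097 + 698, so a_1 = 26
4097 = 5·698 + 607, so a_2 = 5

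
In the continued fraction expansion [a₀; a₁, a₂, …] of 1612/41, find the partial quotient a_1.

Apply division with remainder until the remainder is 0:
1612 ÷ 41 → quotient 39, remainder 13
41 ÷ 13 → quotient 3, remainder 2

3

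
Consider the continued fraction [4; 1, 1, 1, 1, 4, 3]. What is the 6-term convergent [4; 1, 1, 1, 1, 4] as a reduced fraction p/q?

a_0 = 4: 4/1
a_1 = 1: 5/1
a_2 = 1: 9/2
a_3 = 1: 14/3
a_4 = 1: 23/5
a_5 = 4: 106/23

106/23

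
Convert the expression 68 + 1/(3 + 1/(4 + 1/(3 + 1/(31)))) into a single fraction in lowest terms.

89827/1315

a_0 = 68: 68/1
a_1 = 3: 205/3
a_2 = 4: 888/13
a_3 = 3: 2869/42
a_4 = 31: 89827/1315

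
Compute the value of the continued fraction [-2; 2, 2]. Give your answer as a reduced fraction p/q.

a_0 = -2: -2/1
a_1 = 2: -3/2
a_2 = 2: -8/5

-8/5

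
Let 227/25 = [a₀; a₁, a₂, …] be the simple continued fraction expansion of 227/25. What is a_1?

12

Run the Euclidean algorithm, recording each quotient:
⌊227/25⌋ = 9, remainder 2
⌊25/2⌋ = 12, remainder 1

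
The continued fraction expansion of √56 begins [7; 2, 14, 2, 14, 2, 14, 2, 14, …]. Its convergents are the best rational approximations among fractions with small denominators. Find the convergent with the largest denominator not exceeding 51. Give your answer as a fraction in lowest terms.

a_0 = 7: 7/1  (≤ bound)
a_1 = 2: 15/2  (≤ bound)
a_2 = 14: 217/29  (≤ bound)
a_3 = 2: 449/60  (> 51, stop)

217/29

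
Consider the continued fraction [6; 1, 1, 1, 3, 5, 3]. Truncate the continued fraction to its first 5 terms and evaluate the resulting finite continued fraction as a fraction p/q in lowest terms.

Start with 3.
1 + 1/(3/1) = 1 + 1/3 = 4/3
1 + 1/(4/3) = 1 + 3/4 = 7/4
1 + 1/(7/4) = 1 + 4/7 = 11/7
6 + 1/(11/7) = 6 + 7/11 = 73/11

73/11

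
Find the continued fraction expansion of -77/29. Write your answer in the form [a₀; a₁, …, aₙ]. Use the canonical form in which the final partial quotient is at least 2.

[-3; 2, 1, 9]

-77 = -3·29 + 10, so a_0 = -3
29 = 2·10 + 9, so a_1 = 2
10 = 1·9 + 1, so a_2 = 1
9 = 9·1 + 0, so a_3 = 9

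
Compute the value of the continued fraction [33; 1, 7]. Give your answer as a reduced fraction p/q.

Collapse the nested fraction from the inside out:
Start with 7.
1 + 1/(7/1) = 1 + 1/7 = 8/7
33 + 1/(8/7) = 33 + 7/8 = 271/8

271/8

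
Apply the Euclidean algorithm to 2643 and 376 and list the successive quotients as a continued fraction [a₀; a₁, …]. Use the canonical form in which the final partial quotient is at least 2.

2643 ÷ 376 → quotient 7, remainder 11
376 ÷ 11 → quotient 34, remainder 2
11 ÷ 2 → quotient 5, remainder 1
2 ÷ 1 → quotient 2, remainder 0

[7; 34, 5, 2]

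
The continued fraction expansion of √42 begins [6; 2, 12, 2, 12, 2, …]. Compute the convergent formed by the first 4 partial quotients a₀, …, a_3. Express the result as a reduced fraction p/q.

a_0 = 6: 6/1
a_1 = 2: 13/2
a_2 = 12: 162/25
a_3 = 2: 337/52

337/52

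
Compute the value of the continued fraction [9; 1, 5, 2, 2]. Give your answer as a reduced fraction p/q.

315/32

Start with 2.
2 + 1/(2/1) = 2 + 1/2 = 5/2
5 + 1/(5/2) = 5 + 2/5 = 27/5
1 + 1/(27/5) = 1 + 5/27 = 32/27
9 + 1/(32/27) = 9 + 27/32 = 315/32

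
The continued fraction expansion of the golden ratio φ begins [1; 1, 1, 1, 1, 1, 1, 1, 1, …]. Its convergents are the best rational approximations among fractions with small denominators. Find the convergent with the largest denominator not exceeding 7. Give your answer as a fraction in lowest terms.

8/5

List convergents until the denominator exceeds the bound:
a_0 = 1: 1/1  (≤ bound)
a_1 = 1: 2/1  (≤ bound)
a_2 = 1: 3/2  (≤ bound)
a_3 = 1: 5/3  (≤ bound)
a_4 = 1: 8/5  (≤ bound)
a_5 = 1: 13/8  (> 7, stop)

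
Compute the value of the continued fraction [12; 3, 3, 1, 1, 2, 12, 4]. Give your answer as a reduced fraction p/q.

a_0 = 12: 12/1
a_1 = 3: 37/3
a_2 = 3: 123/10
a_3 = 1: 160/13
a_4 = 1: 283/23
a_5 = 2: 726/59
a_6 = 12: 8995/731
a_7 = 4: 36706/2983

36706/2983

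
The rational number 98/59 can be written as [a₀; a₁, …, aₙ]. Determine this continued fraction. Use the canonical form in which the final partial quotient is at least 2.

[1; 1, 1, 1, 19]

98 = 1·59 + 39, so a_0 = 1
59 = 1·39 + 20, so a_1 = 1
39 = 1·20 + 19, so a_2 = 1
20 = 1·19 + 1, so a_3 = 1
19 = 19·1 + 0, so a_4 = 19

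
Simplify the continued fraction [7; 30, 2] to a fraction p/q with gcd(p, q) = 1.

a_0 = 7: 7/1
a_1 = 30: 211/30
a_2 = 2: 429/61

429/61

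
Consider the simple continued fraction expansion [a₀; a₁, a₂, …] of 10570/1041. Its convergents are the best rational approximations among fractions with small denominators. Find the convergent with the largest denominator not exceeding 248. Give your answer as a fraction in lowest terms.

a_0 = 10: 10/1  (≤ bound)
a_1 = 6: 61/6  (≤ bound)
a_2 = 1: 71/7  (≤ bound)
a_3 = 1: 132/13  (≤ bound)
a_4 = 39: 5219/514  (> 248, stop)

132/13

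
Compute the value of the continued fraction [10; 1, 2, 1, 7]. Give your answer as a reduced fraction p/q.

333/31

Use the convergent recurrence hₖ = aₖ·hₖ₋₁ + hₖ₋₂ (and likewise for the denominators kₖ):
a_0 = 10: 10/1
a_1 = 1: 11/1
a_2 = 2: 32/3
a_3 = 1: 43/4
a_4 = 7: 333/31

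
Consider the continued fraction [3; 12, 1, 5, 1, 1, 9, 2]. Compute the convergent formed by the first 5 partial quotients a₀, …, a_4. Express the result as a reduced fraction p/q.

277/90

Build up convergents one term at a time:
a_0 = 3: 3/1
a_1 = 12: 37/12
a_2 = 1: 40/13
a_3 = 5: 237/77
a_4 = 1: 277/90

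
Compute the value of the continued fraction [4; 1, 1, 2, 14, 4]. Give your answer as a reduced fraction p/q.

1347/293

a_0 = 4: 4/1
a_1 = 1: 5/1
a_2 = 1: 9/2
a_3 = 2: 23/5
a_4 = 14: 331/72
a_5 = 4: 1347/293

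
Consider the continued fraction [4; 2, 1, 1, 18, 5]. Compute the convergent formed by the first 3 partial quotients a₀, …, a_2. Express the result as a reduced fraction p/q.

13/3

Starting at the tail and folding back:
Start with 1.
2 + 1/(1/1) = 2 + 1/1 = 3/1
4 + 1/(3/1) = 4 + 1/3 = 13/3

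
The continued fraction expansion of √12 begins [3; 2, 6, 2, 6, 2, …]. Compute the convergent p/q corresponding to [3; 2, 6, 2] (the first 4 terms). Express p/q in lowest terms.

Build up convergents one term at a time:
a_0 = 3: 3/1
a_1 = 2: 7/2
a_2 = 6: 45/13
a_3 = 2: 97/28

97/28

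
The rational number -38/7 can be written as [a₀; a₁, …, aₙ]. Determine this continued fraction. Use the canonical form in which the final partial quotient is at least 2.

[-6; 1, 1, 3]

Apply division with remainder until the remainder is 0:
-38 = -6·7 + 4, so a_0 = -6
7 = 1·4 + 3, so a_1 = 1
4 = 1·3 + 1, so a_2 = 1
3 = 3·1 + 0, so a_3 = 3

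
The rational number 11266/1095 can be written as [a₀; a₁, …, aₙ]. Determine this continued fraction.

[10; 3, 2, 6, 1, 2, 7]

11266 = 10·1095 + 316, so a_0 = 10
1095 = 3·316 + 147, so a_1 = 3
316 = 2·147 + 22, so a_2 = 2
147 = 6·22 + 15, so a_3 = 6
22 = 1·15 + 7, so a_4 = 1
15 = 2·7 + 1, so a_5 = 2
7 = 7·1 + 0, so a_6 = 7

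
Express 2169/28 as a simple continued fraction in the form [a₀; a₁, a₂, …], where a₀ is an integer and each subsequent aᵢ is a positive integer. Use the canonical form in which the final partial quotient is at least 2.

[77; 2, 6, 2]

⌊2169/28⌋ = 77, remainder 13
⌊28/13⌋ = 2, remainder 2
⌊13/2⌋ = 6, remainder 1
⌊2/1⌋ = 2, remainder 0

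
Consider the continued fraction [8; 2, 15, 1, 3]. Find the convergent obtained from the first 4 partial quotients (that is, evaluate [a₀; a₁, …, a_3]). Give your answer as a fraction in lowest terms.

Starting at the tail and folding back:
Start with 1.
15 + 1/(1/1) = 15 + 1/1 = 16/1
2 + 1/(16/1) = 2 + 1/16 = 33/16
8 + 1/(33/16) = 8 + 16/33 = 280/33

280/33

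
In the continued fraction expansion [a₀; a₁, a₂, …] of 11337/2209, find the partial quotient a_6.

1

Run the Euclidean algorithm, recording each quotient:
11337 ÷ 2209 → quotient 5, remainder 292
2209 ÷ 292 → quotient 7, remainder 165
292 ÷ 165 → quotient 1, remainder 127
165 ÷ 127 → quotient 1, remainder 38
127 ÷ 38 → quotient 3, remainder 13
38 ÷ 13 → quotient 2, remainder 12
13 ÷ 12 → quotient 1, remainder 1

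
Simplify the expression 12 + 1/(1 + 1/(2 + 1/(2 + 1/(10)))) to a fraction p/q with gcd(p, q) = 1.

928/73

a_0 = 12: 12/1
a_1 = 1: 13/1
a_2 = 2: 38/3
a_3 = 2: 89/7
a_4 = 10: 928/73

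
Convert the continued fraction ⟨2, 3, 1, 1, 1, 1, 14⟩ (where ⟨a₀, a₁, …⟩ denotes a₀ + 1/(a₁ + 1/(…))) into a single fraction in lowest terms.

599/263

a_0 = 2: 2/1
a_1 = 3: 7/3
a_2 = 1: 9/4
a_3 = 1: 16/7
a_4 = 1: 25/11
a_5 = 1: 41/18
a_6 = 14: 599/263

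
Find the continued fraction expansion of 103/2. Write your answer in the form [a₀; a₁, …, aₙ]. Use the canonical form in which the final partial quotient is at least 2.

[51; 2]

103 ÷ 2 → quotient 51, remainder 1
2 ÷ 1 → quotient 2, remainder 0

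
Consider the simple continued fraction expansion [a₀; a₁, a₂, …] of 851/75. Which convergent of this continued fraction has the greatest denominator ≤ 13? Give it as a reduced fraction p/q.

List convergents until the denominator exceeds the bound:
a_0 = 11: 11/1  (≤ bound)
a_1 = 2: 23/2  (≤ bound)
a_2 = 1: 34/3  (≤ bound)
a_3 = 7: 261/23  (> 13, stop)

34/3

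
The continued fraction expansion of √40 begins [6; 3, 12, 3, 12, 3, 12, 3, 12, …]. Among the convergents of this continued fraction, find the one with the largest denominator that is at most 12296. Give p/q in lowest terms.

a_0 = 6: 6/1  (≤ bound)
a_1 = 3: 19/3  (≤ bound)
a_2 = 12: 234/37  (≤ bound)
a_3 = 3: 721/114  (≤ bound)
a_4 = 12: 8886/1405  (≤ bound)
a_5 = 3: 27379/4329  (≤ bound)
a_6 = 12: 337434/53353  (> 12296, stop)

27379/4329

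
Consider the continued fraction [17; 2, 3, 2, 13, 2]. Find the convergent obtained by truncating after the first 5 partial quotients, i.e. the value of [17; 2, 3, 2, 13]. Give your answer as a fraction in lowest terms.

Collapse the nested fraction from the inside out:
Start with 13.
2 + 1/(13/1) = 2 + 1/13 = 27/13
3 + 1/(27/13) = 3 + 13/27 = 94/27
2 + 1/(94/27) = 2 + 27/94 = 215/94
17 + 1/(215/94) = 17 + 94/215 = 3749/215

3749/215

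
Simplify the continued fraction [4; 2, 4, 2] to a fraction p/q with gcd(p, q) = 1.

89/20

Build up convergents one term at a time:
a_0 = 4: 4/1
a_1 = 2: 9/2
a_2 = 4: 40/9
a_3 = 2: 89/20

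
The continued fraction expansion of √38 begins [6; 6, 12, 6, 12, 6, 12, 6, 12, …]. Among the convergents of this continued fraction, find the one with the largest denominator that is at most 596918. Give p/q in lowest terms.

2463306/399601

a_0 = 6: 6/1  (≤ bound)
a_1 = 6: 37/6  (≤ bound)
a_2 = 12: 450/73  (≤ bound)
a_3 = 6: 2737/444  (≤ bound)
a_4 = 12: 33294/5401  (≤ bound)
a_5 = 6: 202501/32850  (≤ bound)
a_6 = 12: 2463306/399601  (≤ bound)
a_7 = 6: 14982337/2430456  (> 596918, stop)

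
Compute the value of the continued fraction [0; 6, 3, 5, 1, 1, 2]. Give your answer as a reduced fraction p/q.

89/562

a_0 = 0: 0/1
a_1 = 6: 1/6
a_2 = 3: 3/19
a_3 = 5: 16/101
a_4 = 1: 19/120
a_5 = 1: 35/221
a_6 = 2: 89/562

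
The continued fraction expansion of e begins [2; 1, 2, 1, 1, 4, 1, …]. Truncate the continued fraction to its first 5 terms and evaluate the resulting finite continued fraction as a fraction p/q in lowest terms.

a_0 = 2: 2/1
a_1 = 1: 3/1
a_2 = 2: 8/3
a_3 = 1: 11/4
a_4 = 1: 19/7

19/7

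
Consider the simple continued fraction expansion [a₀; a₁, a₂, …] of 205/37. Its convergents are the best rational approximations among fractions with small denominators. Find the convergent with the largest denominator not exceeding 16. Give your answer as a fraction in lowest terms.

a_0 = 5: 5/1  (≤ bound)
a_1 = 1: 6/1  (≤ bound)
a_2 = 1: 11/2  (≤ bound)
a_3 = 5: 61/11  (≤ bound)
a_4 = 1: 72/13  (≤ bound)
a_5 = 2: 205/37  (> 16, stop)

72/13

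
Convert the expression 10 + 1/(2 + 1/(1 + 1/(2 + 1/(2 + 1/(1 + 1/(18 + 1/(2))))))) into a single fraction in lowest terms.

Start with 2.
18 + 1/(2/1) = 18 + 1/2 = 37/2
1 + 1/(37/2) = 1 + 2/37 = 39/37
2 + 1/(39/37) = 2 + 37/39 = 115/39
2 + 1/(115/39) = 2 + 39/115 = 269/115
1 + 1/(269/115) = 1 + 115/269 = 384/269
2 + 1/(384/269) = 2 + 269/384 = 1037/384
10 + 1/(1037/384) = 10 + 384/1037 = 10754/1037

10754/1037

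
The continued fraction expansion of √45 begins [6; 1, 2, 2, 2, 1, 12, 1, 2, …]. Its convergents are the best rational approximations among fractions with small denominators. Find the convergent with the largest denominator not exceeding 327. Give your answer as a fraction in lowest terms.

List convergents until the denominator exceeds the bound:
a_0 = 6: 6/1  (≤ bound)
a_1 = 1: 7/1  (≤ bound)
a_2 = 2: 20/3  (≤ bound)
a_3 = 2: 47/7  (≤ bound)
a_4 = 2: 114/17  (≤ bound)
a_5 = 1: 161/24  (≤ bound)
a_6 = 12: 2046/305  (≤ bound)
a_7 = 1: 2207/329  (> 327, stop)

2046/305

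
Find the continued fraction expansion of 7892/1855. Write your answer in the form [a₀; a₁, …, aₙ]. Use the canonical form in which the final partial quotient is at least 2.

[4; 3, 1, 13, 3, 3, 3]

Apply division with remainder until the remainder is 0:
7892 = 4·1855 + 472, so a_0 = 4
1855 = 3·472 + 439, so a_1 = 3
472 = 1·439 + 33, so a_2 = 1
439 = 13·33 + 10, so a_3 = 13
33 = 3·10 + 3, so a_4 = 3
10 = 3·3 + 1, so a_5 = 3
3 = 3·1 + 0, so a_6 = 3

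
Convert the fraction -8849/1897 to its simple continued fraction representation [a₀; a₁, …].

Run the Euclidean algorithm, recording each quotient:
-8849 ÷ 1897 → quotient -5, remainder 636
1897 ÷ 636 → quotient 2, remainder 625
636 ÷ 625 → quotient 1, remainder 11
625 ÷ 11 → quotient 56, remainder 9
11 ÷ 9 → quotient 1, remainder 2
9 ÷ 2 → quotient 4, remainder 1
2 ÷ 1 → quotient 2, remainder 0

[-5; 2, 1, 56, 1, 4, 2]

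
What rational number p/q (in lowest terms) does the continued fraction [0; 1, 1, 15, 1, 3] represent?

Start with 3.
1 + 1/(3/1) = 1 + 1/3 = 4/3
15 + 1/(4/3) = 15 + 3/4 = 63/4
1 + 1/(63/4) = 1 + 4/63 = 67/63
1 + 1/(67/63) = 1 + 63/67 = 130/67
0 + 1/(130/67) = 0 + 67/130 = 67/130

67/130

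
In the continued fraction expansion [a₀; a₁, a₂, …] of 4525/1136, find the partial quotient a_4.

3

Apply division with remainder until the remainder is 0:
⌊4525/1136⌋ = 3, remainder 1117
⌊1136/1117⌋ = 1, remainder 19
⌊1117/19⌋ = 58, remainder 15
⌊19/15⌋ = 1, remainder 4
⌊15/4⌋ = 3, remainder 3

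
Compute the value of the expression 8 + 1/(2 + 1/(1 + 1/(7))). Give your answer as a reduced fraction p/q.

a_0 = 8: 8/1
a_1 = 2: 17/2
a_2 = 1: 25/3
a_3 = 7: 192/23

192/23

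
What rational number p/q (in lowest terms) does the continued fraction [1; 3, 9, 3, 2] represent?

267/202

Collapse the nested fraction from the inside out:
Start with 2.
3 + 1/(2/1) = 3 + 1/2 = 7/2
9 + 1/(7/2) = 9 + 2/7 = 65/7
3 + 1/(65/7) = 3 + 7/65 = 202/65
1 + 1/(202/65) = 1 + 65/202 = 267/202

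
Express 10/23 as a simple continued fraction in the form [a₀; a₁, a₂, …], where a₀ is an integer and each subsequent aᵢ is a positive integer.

⌊10/23⌋ = 0, remainder 10
⌊23/10⌋ = 2, remainder 3
⌊10/3⌋ = 3, remainder 1
⌊3/1⌋ = 3, remainder 0

[0; 2, 3, 3]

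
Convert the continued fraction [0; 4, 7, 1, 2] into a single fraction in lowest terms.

23/95

a_0 = 0: 0/1
a_1 = 4: 1/4
a_2 = 7: 7/29
a_3 = 1: 8/33
a_4 = 2: 23/95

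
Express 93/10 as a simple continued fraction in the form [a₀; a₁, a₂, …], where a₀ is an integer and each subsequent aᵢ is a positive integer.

[9; 3, 3]

93 ÷ 10 → quotient 9, remainder 3
10 ÷ 3 → quotient 3, remainder 1
3 ÷ 1 → quotient 3, remainder 0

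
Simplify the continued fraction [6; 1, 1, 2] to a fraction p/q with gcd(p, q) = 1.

a_0 = 6: 6/1
a_1 = 1: 7/1
a_2 = 1: 13/2
a_3 = 2: 33/5

33/5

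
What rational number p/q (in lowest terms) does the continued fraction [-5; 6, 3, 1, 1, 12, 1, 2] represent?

-8457/1747

a_0 = -5: -5/1
a_1 = 6: -29/6
a_2 = 3: -92/19
a_3 = 1: -121/25
a_4 = 1: -213/44
a_5 = 12: -2677/553
a_6 = 1: -2890/597
a_7 = 2: -8457/1747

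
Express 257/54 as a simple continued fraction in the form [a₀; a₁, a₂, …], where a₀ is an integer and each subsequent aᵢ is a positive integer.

[4; 1, 3, 6, 2]

⌊257/54⌋ = 4, remainder 41
⌊54/41⌋ = 1, remainder 13
⌊41/13⌋ = 3, remainder 2
⌊13/2⌋ = 6, remainder 1
⌊2/1⌋ = 2, remainder 0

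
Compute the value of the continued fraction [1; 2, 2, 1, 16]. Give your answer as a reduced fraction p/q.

167/117

a_0 = 1: 1/1
a_1 = 2: 3/2
a_2 = 2: 7/5
a_3 = 1: 10/7
a_4 = 16: 167/117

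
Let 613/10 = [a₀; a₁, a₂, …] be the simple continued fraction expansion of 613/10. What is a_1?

613 = 61·10 + 3, so a_0 = 61
10 = 3·3 + 1, so a_1 = 3

3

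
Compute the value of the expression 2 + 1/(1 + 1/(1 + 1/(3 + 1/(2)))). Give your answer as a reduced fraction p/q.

Collapse the nested fraction from the inside out:
Start with 2.
3 + 1/(2/1) = 3 + 1/2 = 7/2
1 + 1/(7/2) = 1 + 2/7 = 9/7
1 + 1/(9/7) = 1 + 7/9 = 16/9
2 + 1/(16/9) = 2 + 9/16 = 41/16

41/16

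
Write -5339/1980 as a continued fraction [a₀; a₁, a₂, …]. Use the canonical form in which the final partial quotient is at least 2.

[-3; 3, 3, 2, 1, 1, 8, 4]

-5339 = -3·1980 + 601, so a_0 = -3
1980 = 3·601 + 177, so a_1 = 3
601 = 3·177 + 70, so a_2 = 3
177 = 2·70 + 37, so a_3 = 2
70 = 1·37 + 33, so a_4 = 1
37 = 1·33 + 4, so a_5 = 1
33 = 8·4 + 1, so a_6 = 8
4 = 4·1 + 0, so a_7 = 4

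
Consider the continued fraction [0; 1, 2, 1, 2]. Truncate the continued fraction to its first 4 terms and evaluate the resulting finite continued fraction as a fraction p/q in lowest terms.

3/4

Start with 1.
2 + 1/(1/1) = 2 + 1/1 = 3/1
1 + 1/(3/1) = 1 + 1/3 = 4/3
0 + 1/(4/3) = 0 + 3/4 = 3/4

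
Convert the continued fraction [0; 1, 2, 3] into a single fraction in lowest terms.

7/10

a_0 = 0: 0/1
a_1 = 1: 1/1
a_2 = 2: 2/3
a_3 = 3: 7/10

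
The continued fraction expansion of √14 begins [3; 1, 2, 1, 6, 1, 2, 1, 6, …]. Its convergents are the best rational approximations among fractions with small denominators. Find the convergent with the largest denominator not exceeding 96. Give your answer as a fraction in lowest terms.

a_0 = 3: 3/1  (≤ bound)
a_1 = 1: 4/1  (≤ bound)
a_2 = 2: 11/3  (≤ bound)
a_3 = 1: 15/4  (≤ bound)
a_4 = 6: 101/27  (≤ bound)
a_5 = 1: 116/31  (≤ bound)
a_6 = 2: 333/89  (≤ bound)
a_7 = 1: 449/120  (> 96, stop)

333/89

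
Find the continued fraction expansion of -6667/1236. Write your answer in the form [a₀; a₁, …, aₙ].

-6667 = -6·1236 + 749, so a_0 = -6
1236 = 1·749 + 487, so a_1 = 1
749 = 1·487 + 262, so a_2 = 1
487 = 1·262 + 225, so a_3 = 1
262 = 1·225 + 37, so a_4 = 1
225 = 6·37 + 3, so a_5 = 6
37 = 12·3 + 1, so a_6 = 12
3 = 3·1 + 0, so a_7 = 3

[-6; 1, 1, 1, 1, 6, 12, 3]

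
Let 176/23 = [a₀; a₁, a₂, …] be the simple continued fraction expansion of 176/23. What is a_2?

1

176 ÷ 23 → quotient 7, remainder 15
23 ÷ 15 → quotient 1, remainder 8
15 ÷ 8 → quotient 1, remainder 7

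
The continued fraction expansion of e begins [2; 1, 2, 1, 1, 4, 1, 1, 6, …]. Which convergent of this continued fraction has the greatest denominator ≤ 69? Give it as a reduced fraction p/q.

106/39

a_0 = 2: 2/1  (≤ bound)
a_1 = 1: 3/1  (≤ bound)
a_2 = 2: 8/3  (≤ bound)
a_3 = 1: 11/4  (≤ bound)
a_4 = 1: 19/7  (≤ bound)
a_5 = 4: 87/32  (≤ bound)
a_6 = 1: 106/39  (≤ bound)
a_7 = 1: 193/71  (> 69, stop)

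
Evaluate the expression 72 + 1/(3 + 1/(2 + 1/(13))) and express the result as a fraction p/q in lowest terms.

Use the convergent recurrence hₖ = aₖ·hₖ₋₁ + hₖ₋₂ (and likewise for the denominators kₖ):
a_0 = 72: 72/1
a_1 = 3: 217/3
a_2 = 2: 506/7
a_3 = 13: 6795/94

6795/94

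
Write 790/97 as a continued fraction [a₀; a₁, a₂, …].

[8; 6, 1, 13]

790 = 8·97 + 14, so a_0 = 8
97 = 6·14 + 13, so a_1 = 6
14 = 1·13 + 1, so a_2 = 1
13 = 13·1 + 0, so a_3 = 13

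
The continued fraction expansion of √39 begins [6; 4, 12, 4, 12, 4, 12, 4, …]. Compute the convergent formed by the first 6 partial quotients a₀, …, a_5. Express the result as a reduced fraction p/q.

Start with 4.
12 + 1/(4/1) = 12 + 1/4 = 49/4
4 + 1/(49/4) = 4 + 4/49 = 200/49
12 + 1/(200/49) = 12 + 49/200 = 2449/200
4 + 1/(2449/200) = 4 + 200/2449 = 9996/2449
6 + 1/(9996/2449) = 6 + 2449/9996 = 62425/9996

62425/9996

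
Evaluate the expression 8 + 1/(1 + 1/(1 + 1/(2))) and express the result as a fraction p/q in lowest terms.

43/5

a_0 = 8: 8/1
a_1 = 1: 9/1
a_2 = 1: 17/2
a_3 = 2: 43/5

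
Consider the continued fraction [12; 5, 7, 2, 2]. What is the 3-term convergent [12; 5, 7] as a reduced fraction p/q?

439/36

a_0 = 12: 12/1
a_1 = 5: 61/5
a_2 = 7: 439/36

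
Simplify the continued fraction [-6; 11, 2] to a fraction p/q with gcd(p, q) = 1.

a_0 = -6: -6/1
a_1 = 11: -65/11
a_2 = 2: -136/23

-136/23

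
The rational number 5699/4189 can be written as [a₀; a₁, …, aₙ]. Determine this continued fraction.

Apply division with remainder until the remainder is 0:
⌊5699/4189⌋ = 1, remainder 1510
⌊4189/1510⌋ = 2, remainder 1169
⌊1510/1169⌋ = 1, remainder 341
⌊1169/341⌋ = 3, remainder 146
⌊341/146⌋ = 2, remainder 49
⌊146/49⌋ = 2, remainder 48
⌊49/48⌋ = 1, remainder 1
⌊48/1⌋ = 48, remainder 0

[1; 2, 1, 3, 2, 2, 1, 48]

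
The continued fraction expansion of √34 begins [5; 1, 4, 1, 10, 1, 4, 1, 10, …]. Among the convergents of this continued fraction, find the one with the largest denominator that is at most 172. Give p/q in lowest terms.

List convergents until the denominator exceeds the bound:
a_0 = 5: 5/1  (≤ bound)
a_1 = 1: 6/1  (≤ bound)
a_2 = 4: 29/5  (≤ bound)
a_3 = 1: 35/6  (≤ bound)
a_4 = 10: 379/65  (≤ bound)
a_5 = 1: 414/71  (≤ bound)
a_6 = 4: 2035/349  (> 172, stop)

414/71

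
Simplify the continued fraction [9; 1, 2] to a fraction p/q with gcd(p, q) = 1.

Collapse the nested fraction from the inside out:
Start with 2.
1 + 1/(2/1) = 1 + 1/2 = 3/2
9 + 1/(3/2) = 9 + 2/3 = 29/3

29/3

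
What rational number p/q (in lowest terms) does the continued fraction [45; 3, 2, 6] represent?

2038/45

Start with 6.
2 + 1/(6/1) = 2 + 1/6 = 13/6
3 + 1/(13/6) = 3 + 6/13 = 45/13
45 + 1/(45/13) = 45 + 13/45 = 2038/45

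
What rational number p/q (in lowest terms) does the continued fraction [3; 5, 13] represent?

Collapse the nested fraction from the inside out:
Start with 13.
5 + 1/(13/1) = 5 + 1/13 = 66/13
3 + 1/(66/13) = 3 + 13/66 = 211/66

211/66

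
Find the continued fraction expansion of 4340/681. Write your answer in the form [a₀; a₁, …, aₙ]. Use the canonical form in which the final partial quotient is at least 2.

4340 ÷ 681 → quotient 6, remainder 254
681 ÷ 254 → quotient 2, remainder 173
254 ÷ 173 → quotient 1, remainder 81
173 ÷ 81 → quotient 2, remainder 11
81 ÷ 11 → quotient 7, remainder 4
11 ÷ 4 → quotient 2, remainder 3
4 ÷ 3 → quotient 1, remainder 1
3 ÷ 1 → quotient 3, remainder 0

[6; 2, 1, 2, 7, 2, 1, 3]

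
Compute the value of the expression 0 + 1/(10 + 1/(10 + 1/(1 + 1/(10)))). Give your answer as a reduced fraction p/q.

a_0 = 0: 0/1
a_1 = 10: 1/10
a_2 = 10: 10/101
a_3 = 1: 11/111
a_4 = 10: 120/1211

120/1211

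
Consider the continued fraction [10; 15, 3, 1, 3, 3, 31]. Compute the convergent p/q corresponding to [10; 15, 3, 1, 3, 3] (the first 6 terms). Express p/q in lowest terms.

7529/748

Start with 3.
3 + 1/(3/1) = 3 + 1/3 = 10/3
1 + 1/(10/3) = 1 + 3/10 = 13/10
3 + 1/(13/10) = 3 + 10/13 = 49/13
15 + 1/(49/13) = 15 + 13/49 = 748/49
10 + 1/(748/49) = 10 + 49/748 = 7529/748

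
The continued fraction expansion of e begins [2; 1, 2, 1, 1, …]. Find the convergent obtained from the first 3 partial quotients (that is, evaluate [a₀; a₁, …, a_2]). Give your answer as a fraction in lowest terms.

a_0 = 2: 2/1
a_1 = 1: 3/1
a_2 = 2: 8/3

8/3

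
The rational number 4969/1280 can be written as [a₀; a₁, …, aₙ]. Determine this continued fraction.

[3; 1, 7, 2, 10, 3, 2]

Apply division with remainder until the remainder is 0:
⌊4969/1280⌋ = 3, remainder 1129
⌊1280/1129⌋ = 1, remainder 151
⌊1129/151⌋ = 7, remainder 72
⌊151/72⌋ = 2, remainder 7
⌊72/7⌋ = 10, remainder 2
⌊7/2⌋ = 3, remainder 1
⌊2/1⌋ = 2, remainder 0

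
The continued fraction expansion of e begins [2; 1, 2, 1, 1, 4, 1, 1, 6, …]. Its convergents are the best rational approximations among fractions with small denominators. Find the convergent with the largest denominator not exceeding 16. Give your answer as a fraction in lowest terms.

19/7

a_0 = 2: 2/1  (≤ bound)
a_1 = 1: 3/1  (≤ bound)
a_2 = 2: 8/3  (≤ bound)
a_3 = 1: 11/4  (≤ bound)
a_4 = 1: 19/7  (≤ bound)
a_5 = 4: 87/32  (> 16, stop)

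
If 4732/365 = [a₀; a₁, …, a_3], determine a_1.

4732 ÷ 365 → quotient 12, remainder 352
365 ÷ 352 → quotient 1, remainder 13

1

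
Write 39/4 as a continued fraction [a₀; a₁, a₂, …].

[9; 1, 3]

Apply division with remainder until the remainder is 0:
39 ÷ 4 → quotient 9, remainder 3
4 ÷ 3 → quotient 1, remainder 1
3 ÷ 1 → quotient 3, remainder 0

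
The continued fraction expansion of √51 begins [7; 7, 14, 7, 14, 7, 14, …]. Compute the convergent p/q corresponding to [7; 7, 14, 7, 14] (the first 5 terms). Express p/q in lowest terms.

Start with 14.
7 + 1/(14/1) = 7 + 1/14 = 99/14
14 + 1/(99/14) = 14 + 14/99 = 1400/99
7 + 1/(1400/99) = 7 + 99/1400 = 9899/1400
7 + 1/(9899/1400) = 7 + 1400/9899 = 70693/9899

70693/9899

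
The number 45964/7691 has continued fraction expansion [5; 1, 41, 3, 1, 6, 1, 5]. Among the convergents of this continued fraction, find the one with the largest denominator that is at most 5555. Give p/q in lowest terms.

7829/1310

a_0 = 5: 5/1  (≤ bound)
a_1 = 1: 6/1  (≤ bound)
a_2 = 41: 251/42  (≤ bound)
a_3 = 3: 759/127  (≤ bound)
a_4 = 1: 1010/169  (≤ bound)
a_5 = 6: 6819/1141  (≤ bound)
a_6 = 1: 7829/1310  (≤ bound)
a_7 = 5: 45964/7691  (> 5555, stop)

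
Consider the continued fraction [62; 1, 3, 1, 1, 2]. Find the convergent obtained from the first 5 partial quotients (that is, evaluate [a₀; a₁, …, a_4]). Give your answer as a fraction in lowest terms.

565/9

a_0 = 62: 62/1
a_1 = 1: 63/1
a_2 = 3: 251/4
a_3 = 1: 314/5
a_4 = 1: 565/9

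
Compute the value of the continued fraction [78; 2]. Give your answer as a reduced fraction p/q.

Start with 2.
78 + 1/(2/1) = 78 + 1/2 = 157/2

157/2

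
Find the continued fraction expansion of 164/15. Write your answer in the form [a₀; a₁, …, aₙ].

[10; 1, 14]

164 = 10·15 + 14, so a_0 = 10
15 = 1·14 + 1, so a_1 = 1
14 = 14·1 + 0, so a_2 = 14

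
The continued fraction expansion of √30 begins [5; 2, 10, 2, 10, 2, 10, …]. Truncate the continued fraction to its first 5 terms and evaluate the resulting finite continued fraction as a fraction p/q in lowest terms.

Use the convergent recurrence hₖ = aₖ·hₖ₋₁ + hₖ₋₂ (and likewise for the denominators kₖ):
a_0 = 5: 5/1
a_1 = 2: 11/2
a_2 = 10: 115/21
a_3 = 2: 241/44
a_4 = 10: 2525/461

2525/461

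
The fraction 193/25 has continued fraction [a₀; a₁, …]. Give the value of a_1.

⌊193/25⌋ = 7, remainder 18
⌊25/18⌋ = 1, remainder 7

1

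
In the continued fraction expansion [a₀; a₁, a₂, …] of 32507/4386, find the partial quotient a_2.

2

32507 ÷ 4386 → quotient 7, remainder 1805
4386 ÷ 1805 → quotient 2, remainder 776
1805 ÷ 776 → quotient 2, remainder 253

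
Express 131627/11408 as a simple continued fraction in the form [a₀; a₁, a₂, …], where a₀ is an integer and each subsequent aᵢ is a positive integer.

Apply division with remainder until the remainder is 0:
131627 ÷ 11408 → quotient 11, remainder 6139
11408 ÷ 6139 → quotient 1, remainder 5269
6139 ÷ 5269 → quotient 1, remainder 870
5269 ÷ 870 → quotient 6, remainder 49
870 ÷ 49 → quotient 17, remainder 37
49 ÷ 37 → quotient 1, remainder 12
37 ÷ 12 → quotient 3, remainder 1
12 ÷ 1 → quotient 12, remainder 0

[11; 1, 1, 6, 17, 1, 3, 12]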